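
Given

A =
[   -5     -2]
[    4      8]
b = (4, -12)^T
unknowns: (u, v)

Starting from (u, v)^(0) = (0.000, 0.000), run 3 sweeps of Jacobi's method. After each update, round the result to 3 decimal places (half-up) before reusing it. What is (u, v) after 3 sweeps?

Iteration 1:
  u = (4 - (-2)·0.000) / (-5) = -0.800
  v = (-12 - (4)·0.000) / (8) = -1.500
Iteration 2:
  u = (4 - (-2)·-1.500) / (-5) = -0.200
  v = (-12 - (4)·-0.800) / (8) = -1.100
Iteration 3:
  u = (4 - (-2)·-1.100) / (-5) = -0.360
  v = (-12 - (4)·-0.200) / (8) = -1.400

(-0.360, -1.400)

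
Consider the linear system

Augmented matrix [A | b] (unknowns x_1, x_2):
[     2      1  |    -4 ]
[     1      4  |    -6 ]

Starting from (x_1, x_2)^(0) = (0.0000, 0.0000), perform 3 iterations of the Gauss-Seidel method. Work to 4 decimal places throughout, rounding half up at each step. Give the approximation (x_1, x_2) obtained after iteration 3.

Iteration 1:
  x_1 = (-4 - (1)·0.0000) / (2) = -2.0000
  x_2 = (-6 - (1)·-2.0000) / (4) = -1.0000
Iteration 2:
  x_1 = (-4 - (1)·-1.0000) / (2) = -1.5000
  x_2 = (-6 - (1)·-1.5000) / (4) = -1.1250
Iteration 3:
  x_1 = (-4 - (1)·-1.1250) / (2) = -1.4375
  x_2 = (-6 - (1)·-1.4375) / (4) = -1.1406

(-1.4375, -1.1406)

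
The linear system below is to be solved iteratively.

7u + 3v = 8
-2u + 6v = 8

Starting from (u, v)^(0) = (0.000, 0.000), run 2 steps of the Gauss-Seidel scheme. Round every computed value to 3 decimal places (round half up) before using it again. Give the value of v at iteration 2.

1.469

Iteration 1:
  u = (8 - (3)·0.000) / (7) = 1.143
  v = (8 - (-2)·1.143) / (6) = 1.714
Iteration 2:
  u = (8 - (3)·1.714) / (7) = 0.408
  v = (8 - (-2)·0.408) / (6) = 1.469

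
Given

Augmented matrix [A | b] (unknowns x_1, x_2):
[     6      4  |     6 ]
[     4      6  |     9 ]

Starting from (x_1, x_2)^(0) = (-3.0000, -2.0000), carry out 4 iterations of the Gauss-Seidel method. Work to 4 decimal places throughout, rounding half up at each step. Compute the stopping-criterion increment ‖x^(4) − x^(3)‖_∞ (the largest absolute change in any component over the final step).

0.2560

Iteration 1:
  x_1 = (6 - (4)·-2.0000) / (6) = 2.3333
  x_2 = (9 - (4)·2.3333) / (6) = -0.0555
Iteration 2:
  x_1 = (6 - (4)·-0.0555) / (6) = 1.0370
  x_2 = (9 - (4)·1.0370) / (6) = 0.8087
Iteration 3:
  x_1 = (6 - (4)·0.8087) / (6) = 0.4609
  x_2 = (9 - (4)·0.4609) / (6) = 1.1927
Iteration 4:
  x_1 = (6 - (4)·1.1927) / (6) = 0.2049
  x_2 = (9 - (4)·0.2049) / (6) = 1.3634
Change: (-0.2560, 0.1707) → max |·| = 0.2560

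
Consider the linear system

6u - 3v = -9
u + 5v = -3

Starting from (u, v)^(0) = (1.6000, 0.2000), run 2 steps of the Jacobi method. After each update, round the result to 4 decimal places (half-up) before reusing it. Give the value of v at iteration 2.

-0.3200

Iteration 1:
  u = (-9 - (-3)·0.2000) / (6) = -1.4000
  v = (-3 - (1)·1.6000) / (5) = -0.9200
Iteration 2:
  u = (-9 - (-3)·-0.9200) / (6) = -1.9600
  v = (-3 - (1)·-1.4000) / (5) = -0.3200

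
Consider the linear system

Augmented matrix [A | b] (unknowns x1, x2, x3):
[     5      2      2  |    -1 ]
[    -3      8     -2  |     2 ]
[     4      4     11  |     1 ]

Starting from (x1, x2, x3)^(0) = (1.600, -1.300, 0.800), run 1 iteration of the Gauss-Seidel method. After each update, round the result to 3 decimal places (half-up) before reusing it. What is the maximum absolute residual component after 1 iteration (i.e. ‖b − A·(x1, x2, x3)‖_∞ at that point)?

Iteration 1:
  x1 = (-1 - (2)·-1.300 - (2)·0.800) / (5) = 0.000
  x2 = (2 - (-3)·0.000 - (-2)·0.800) / (8) = 0.450
  x3 = (1 - (4)·0.000 - (4)·0.450) / (11) = -0.073
Residual b − A·x = (-1.754, -1.746, 0.003); ∞-norm = 1.754

1.754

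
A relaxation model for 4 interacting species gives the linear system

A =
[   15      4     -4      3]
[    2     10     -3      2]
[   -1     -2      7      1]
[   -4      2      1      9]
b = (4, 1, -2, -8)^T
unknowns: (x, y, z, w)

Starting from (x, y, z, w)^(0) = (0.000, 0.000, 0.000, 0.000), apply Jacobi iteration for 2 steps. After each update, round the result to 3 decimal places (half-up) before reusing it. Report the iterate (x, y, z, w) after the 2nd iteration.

Iteration 1:
  x = (4 - (4)·0.000 - (-4)·0.000 - (3)·0.000) / (15) = 0.267
  y = (1 - (2)·0.000 - (-3)·0.000 - (2)·0.000) / (10) = 0.100
  z = (-2 - (-1)·0.000 - (-2)·0.000 - (1)·0.000) / (7) = -0.286
  w = (-8 - (-4)·0.000 - (2)·0.000 - (1)·0.000) / (9) = -0.889
Iteration 2:
  x = (4 - (4)·0.100 - (-4)·-0.286 - (3)·-0.889) / (15) = 0.342
  y = (1 - (2)·0.267 - (-3)·-0.286 - (2)·-0.889) / (10) = 0.139
  z = (-2 - (-1)·0.267 - (-2)·0.100 - (1)·-0.889) / (7) = -0.092
  w = (-8 - (-4)·0.267 - (2)·0.100 - (1)·-0.286) / (9) = -0.761

(0.342, 0.139, -0.092, -0.761)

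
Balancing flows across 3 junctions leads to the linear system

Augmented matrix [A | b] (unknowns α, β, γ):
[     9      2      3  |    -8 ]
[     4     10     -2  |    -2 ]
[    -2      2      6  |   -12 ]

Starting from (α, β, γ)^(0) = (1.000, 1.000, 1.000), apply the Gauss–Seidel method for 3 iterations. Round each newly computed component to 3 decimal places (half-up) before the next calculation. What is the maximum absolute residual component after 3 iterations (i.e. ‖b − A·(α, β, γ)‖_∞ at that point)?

0.170

Iteration 1:
  α = (-8 - (2)·1.000 - (3)·1.000) / (9) = -1.444
  β = (-2 - (4)·-1.444 - (-2)·1.000) / (10) = 0.578
  γ = (-12 - (-2)·-1.444 - (2)·0.578) / (6) = -2.674
Iteration 2:
  α = (-8 - (2)·0.578 - (3)·-2.674) / (9) = -0.126
  β = (-2 - (4)·-0.126 - (-2)·-2.674) / (10) = -0.684
  γ = (-12 - (-2)·-0.126 - (2)·-0.684) / (6) = -1.814
Iteration 3:
  α = (-8 - (2)·-0.684 - (3)·-1.814) / (9) = -0.132
  β = (-2 - (4)·-0.132 - (-2)·-1.814) / (10) = -0.510
  γ = (-12 - (-2)·-0.132 - (2)·-0.510) / (6) = -1.874
Residual b − A·x = (-0.170, -0.120, 0.000); ∞-norm = 0.170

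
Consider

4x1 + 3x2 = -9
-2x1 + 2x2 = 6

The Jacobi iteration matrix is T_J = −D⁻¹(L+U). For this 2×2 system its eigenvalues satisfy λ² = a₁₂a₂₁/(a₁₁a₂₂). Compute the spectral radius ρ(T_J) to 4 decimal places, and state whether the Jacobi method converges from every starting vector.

a₁₂a₂₁/(a₁₁a₂₂) = (3)·(-2) / ((4)·(2)) = -0.750000
ρ = √|-0.750000| = √0.750000 = 0.8660
ρ < 1, so Jacobi converges

0.8660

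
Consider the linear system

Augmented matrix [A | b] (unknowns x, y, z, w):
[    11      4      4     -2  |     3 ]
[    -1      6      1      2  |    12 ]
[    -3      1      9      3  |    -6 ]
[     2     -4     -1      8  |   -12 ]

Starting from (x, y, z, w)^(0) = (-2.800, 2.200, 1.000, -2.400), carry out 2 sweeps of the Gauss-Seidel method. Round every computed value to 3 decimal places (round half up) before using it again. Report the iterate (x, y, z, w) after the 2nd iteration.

Iteration 1:
  x = (3 - (4)·2.200 - (4)·1.000 - (-2)·-2.400) / (11) = -1.327
  y = (12 - (-1)·-1.327 - (1)·1.000 - (2)·-2.400) / (6) = 2.412
  z = (-6 - (-3)·-1.327 - (1)·2.412 - (3)·-2.400) / (9) = -0.577
  w = (-12 - (2)·-1.327 - (-4)·2.412 - (-1)·-0.577) / (8) = -0.034
Iteration 2:
  x = (3 - (4)·2.412 - (4)·-0.577 - (-2)·-0.034) / (11) = -0.401
  y = (12 - (-1)·-0.401 - (1)·-0.577 - (2)·-0.034) / (6) = 2.041
  z = (-6 - (-3)·-0.401 - (1)·2.041 - (3)·-0.034) / (9) = -1.016
  w = (-12 - (2)·-0.401 - (-4)·2.041 - (-1)·-1.016) / (8) = -0.506

(-0.401, 2.041, -1.016, -0.506)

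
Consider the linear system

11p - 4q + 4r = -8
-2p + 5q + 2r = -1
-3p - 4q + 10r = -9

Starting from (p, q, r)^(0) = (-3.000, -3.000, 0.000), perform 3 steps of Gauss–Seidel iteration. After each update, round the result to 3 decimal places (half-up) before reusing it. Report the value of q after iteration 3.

0.040

Iteration 1:
  p = (-8 - (-4)·-3.000 - (4)·0.000) / (11) = -1.818
  q = (-1 - (-2)·-1.818 - (2)·0.000) / (5) = -0.927
  r = (-9 - (-3)·-1.818 - (-4)·-0.927) / (10) = -1.816
Iteration 2:
  p = (-8 - (-4)·-0.927 - (4)·-1.816) / (11) = -0.404
  q = (-1 - (-2)·-0.404 - (2)·-1.816) / (5) = 0.365
  r = (-9 - (-3)·-0.404 - (-4)·0.365) / (10) = -0.875
Iteration 3:
  p = (-8 - (-4)·0.365 - (4)·-0.875) / (11) = -0.276
  q = (-1 - (-2)·-0.276 - (2)·-0.875) / (5) = 0.040
  r = (-9 - (-3)·-0.276 - (-4)·0.040) / (10) = -0.967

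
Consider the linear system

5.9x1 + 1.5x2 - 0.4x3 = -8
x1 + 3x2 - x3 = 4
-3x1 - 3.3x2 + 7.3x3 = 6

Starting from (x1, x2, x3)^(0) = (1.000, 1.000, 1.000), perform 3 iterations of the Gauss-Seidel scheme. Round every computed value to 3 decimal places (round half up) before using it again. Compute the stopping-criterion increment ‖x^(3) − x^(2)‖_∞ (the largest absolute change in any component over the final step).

0.042

Iteration 1:
  x1 = (-8 - (1.5)·1.000 - (-0.4)·1.000) / (5.9) = -1.542
  x2 = (4 - (1)·-1.542 - (-1)·1.000) / (3) = 2.181
  x3 = (6 - (-3)·-1.542 - (-3.3)·2.181) / (7.3) = 1.174
Iteration 2:
  x1 = (-8 - (1.5)·2.181 - (-0.4)·1.174) / (5.9) = -1.831
  x2 = (4 - (1)·-1.831 - (-1)·1.174) / (3) = 2.335
  x3 = (6 - (-3)·-1.831 - (-3.3)·2.335) / (7.3) = 1.125
Iteration 3:
  x1 = (-8 - (1.5)·2.335 - (-0.4)·1.125) / (5.9) = -1.873
  x2 = (4 - (1)·-1.873 - (-1)·1.125) / (3) = 2.333
  x3 = (6 - (-3)·-1.873 - (-3.3)·2.333) / (7.3) = 1.107
Change: (-0.042, -0.002, -0.018) → max |·| = 0.042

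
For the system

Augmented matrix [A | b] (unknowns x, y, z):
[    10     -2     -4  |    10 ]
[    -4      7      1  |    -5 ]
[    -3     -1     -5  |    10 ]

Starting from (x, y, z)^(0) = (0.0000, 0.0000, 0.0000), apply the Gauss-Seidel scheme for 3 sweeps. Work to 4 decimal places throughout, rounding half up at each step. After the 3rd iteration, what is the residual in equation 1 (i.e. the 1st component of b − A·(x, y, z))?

Iteration 1:
  x = (10 - (-2)·0.0000 - (-4)·0.0000) / (10) = 1.0000
  y = (-5 - (-4)·1.0000 - (1)·0.0000) / (7) = -0.1429
  z = (10 - (-3)·1.0000 - (-1)·-0.1429) / (-5) = -2.5714
Iteration 2:
  x = (10 - (-2)·-0.1429 - (-4)·-2.5714) / (10) = -0.0571
  y = (-5 - (-4)·-0.0571 - (1)·-2.5714) / (7) = -0.3796
  z = (10 - (-3)·-0.0571 - (-1)·-0.3796) / (-5) = -1.8898
Iteration 3:
  x = (10 - (-2)·-0.3796 - (-4)·-1.8898) / (10) = 0.1682
  y = (-5 - (-4)·0.1682 - (1)·-1.8898) / (7) = -0.3482
  z = (10 - (-3)·0.1682 - (-1)·-0.3482) / (-5) = -2.0313
Residual b − A·x = (-0.5036, 0.1415, -0.0001)

-0.5036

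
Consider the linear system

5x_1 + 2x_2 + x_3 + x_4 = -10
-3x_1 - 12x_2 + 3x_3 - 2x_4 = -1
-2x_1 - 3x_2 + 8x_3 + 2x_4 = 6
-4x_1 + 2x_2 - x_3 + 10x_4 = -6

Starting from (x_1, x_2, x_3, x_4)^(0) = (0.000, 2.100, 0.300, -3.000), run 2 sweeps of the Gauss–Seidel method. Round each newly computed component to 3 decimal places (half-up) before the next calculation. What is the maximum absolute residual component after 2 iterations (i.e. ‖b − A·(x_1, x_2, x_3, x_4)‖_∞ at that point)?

0.833

Iteration 1:
  x_1 = (-10 - (2)·2.100 - (1)·0.300 - (1)·-3.000) / (5) = -2.300
  x_2 = (-1 - (-3)·-2.300 - (3)·0.300 - (-2)·-3.000) / (-12) = 1.233
  x_3 = (6 - (-2)·-2.300 - (-3)·1.233 - (2)·-3.000) / (8) = 1.387
  x_4 = (-6 - (-4)·-2.300 - (2)·1.233 - (-1)·1.387) / (10) = -1.628
Iteration 2:
  x_1 = (-10 - (2)·1.233 - (1)·1.387 - (1)·-1.628) / (5) = -2.445
  x_2 = (-1 - (-3)·-2.445 - (3)·1.387 - (-2)·-1.628) / (-12) = 1.313
  x_3 = (6 - (-2)·-2.445 - (-3)·1.313 - (2)·-1.628) / (8) = 1.038
  x_4 = (-6 - (-4)·-2.445 - (2)·1.313 - (-1)·1.038) / (10) = -1.737
Residual b − A·x = (0.298, 0.833, 0.219, 0.002); ∞-norm = 0.833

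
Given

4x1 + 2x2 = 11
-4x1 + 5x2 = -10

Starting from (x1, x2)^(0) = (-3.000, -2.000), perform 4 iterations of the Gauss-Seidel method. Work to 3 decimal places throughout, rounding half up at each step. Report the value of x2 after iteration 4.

Iteration 1:
  x1 = (11 - (2)·-2.000) / (4) = 3.750
  x2 = (-10 - (-4)·3.750) / (5) = 1.000
Iteration 2:
  x1 = (11 - (2)·1.000) / (4) = 2.250
  x2 = (-10 - (-4)·2.250) / (5) = -0.200
Iteration 3:
  x1 = (11 - (2)·-0.200) / (4) = 2.850
  x2 = (-10 - (-4)·2.850) / (5) = 0.280
Iteration 4:
  x1 = (11 - (2)·0.280) / (4) = 2.610
  x2 = (-10 - (-4)·2.610) / (5) = 0.088

0.088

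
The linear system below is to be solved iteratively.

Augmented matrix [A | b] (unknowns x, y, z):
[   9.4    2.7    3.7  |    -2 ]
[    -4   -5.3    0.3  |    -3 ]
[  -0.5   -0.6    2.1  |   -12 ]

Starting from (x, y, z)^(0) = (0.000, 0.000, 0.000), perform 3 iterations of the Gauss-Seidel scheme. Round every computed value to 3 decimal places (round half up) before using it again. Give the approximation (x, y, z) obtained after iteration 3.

Iteration 1:
  x = (-2 - (2.7)·0.000 - (3.7)·0.000) / (9.4) = -0.213
  y = (-3 - (-4)·-0.213 - (0.3)·0.000) / (-5.3) = 0.727
  z = (-12 - (-0.5)·-0.213 - (-0.6)·0.727) / (2.1) = -5.557
Iteration 2:
  x = (-2 - (2.7)·0.727 - (3.7)·-5.557) / (9.4) = 1.766
  y = (-3 - (-4)·1.766 - (0.3)·-5.557) / (-5.3) = -1.081
  z = (-12 - (-0.5)·1.766 - (-0.6)·-1.081) / (2.1) = -5.603
Iteration 3:
  x = (-2 - (2.7)·-1.081 - (3.7)·-5.603) / (9.4) = 2.303
  y = (-3 - (-4)·2.303 - (0.3)·-5.603) / (-5.3) = -1.489
  z = (-12 - (-0.5)·2.303 - (-0.6)·-1.489) / (2.1) = -5.591

(2.303, -1.489, -5.591)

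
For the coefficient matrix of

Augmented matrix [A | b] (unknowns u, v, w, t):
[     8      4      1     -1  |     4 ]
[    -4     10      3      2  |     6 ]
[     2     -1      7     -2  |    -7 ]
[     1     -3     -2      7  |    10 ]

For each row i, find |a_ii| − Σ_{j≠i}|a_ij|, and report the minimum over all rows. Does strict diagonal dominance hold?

row 1: |8| − (4+1+1) = 2
row 2: |10| − (4+3+2) = 1
row 3: |7| − (2+1+2) = 2
row 4: |7| − (1+3+2) = 1
minimum over rows = 1 → strictly diagonally dominant (convergence guaranteed)

1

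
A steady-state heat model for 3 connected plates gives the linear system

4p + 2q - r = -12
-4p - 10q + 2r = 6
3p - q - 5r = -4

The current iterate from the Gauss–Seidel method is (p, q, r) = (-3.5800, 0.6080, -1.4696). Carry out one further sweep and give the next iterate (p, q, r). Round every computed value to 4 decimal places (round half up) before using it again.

(-3.6714, 0.5746, -1.5178)

One sweep:
  p = (-12 - (2)·0.6080 - (-1)·-1.4696) / (4) = -3.6714
  q = (6 - (-4)·-3.6714 - (2)·-1.4696) / (-10) = 0.5746
  r = (-4 - (3)·-3.6714 - (-1)·0.5746) / (-5) = -1.5178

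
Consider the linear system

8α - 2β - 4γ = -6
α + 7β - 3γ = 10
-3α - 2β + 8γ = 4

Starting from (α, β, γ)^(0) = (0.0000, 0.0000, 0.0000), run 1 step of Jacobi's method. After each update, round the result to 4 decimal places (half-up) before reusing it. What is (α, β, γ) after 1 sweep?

(-0.7500, 1.4286, 0.5000)

Iteration 1:
  α = (-6 - (-2)·0.0000 - (-4)·0.0000) / (8) = -0.7500
  β = (10 - (1)·0.0000 - (-3)·0.0000) / (7) = 1.4286
  γ = (4 - (-3)·0.0000 - (-2)·0.0000) / (8) = 0.5000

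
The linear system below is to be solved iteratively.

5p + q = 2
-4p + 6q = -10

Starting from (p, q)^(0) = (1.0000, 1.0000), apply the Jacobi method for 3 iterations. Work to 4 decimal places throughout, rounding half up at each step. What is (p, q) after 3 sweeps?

(0.7067, -1.2667)

Iteration 1:
  p = (2 - (1)·1.0000) / (5) = 0.2000
  q = (-10 - (-4)·1.0000) / (6) = -1.0000
Iteration 2:
  p = (2 - (1)·-1.0000) / (5) = 0.6000
  q = (-10 - (-4)·0.2000) / (6) = -1.5333
Iteration 3:
  p = (2 - (1)·-1.5333) / (5) = 0.7067
  q = (-10 - (-4)·0.6000) / (6) = -1.2667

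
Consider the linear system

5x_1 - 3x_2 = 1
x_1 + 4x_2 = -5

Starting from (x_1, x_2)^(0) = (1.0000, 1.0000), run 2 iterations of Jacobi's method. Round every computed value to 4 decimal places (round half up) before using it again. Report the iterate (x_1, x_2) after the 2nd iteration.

Iteration 1:
  x_1 = (1 - (-3)·1.0000) / (5) = 0.8000
  x_2 = (-5 - (1)·1.0000) / (4) = -1.5000
Iteration 2:
  x_1 = (1 - (-3)·-1.5000) / (5) = -0.7000
  x_2 = (-5 - (1)·0.8000) / (4) = -1.4500

(-0.7000, -1.4500)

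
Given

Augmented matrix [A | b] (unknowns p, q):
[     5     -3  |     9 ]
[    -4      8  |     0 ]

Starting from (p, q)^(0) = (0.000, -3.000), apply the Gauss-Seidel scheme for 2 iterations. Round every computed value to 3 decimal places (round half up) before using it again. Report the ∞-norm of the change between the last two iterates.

Iteration 1:
  p = (9 - (-3)·-3.000) / (5) = 0.000
  q = (0 - (-4)·0.000) / (8) = 0.000
Iteration 2:
  p = (9 - (-3)·0.000) / (5) = 1.800
  q = (0 - (-4)·1.800) / (8) = 0.900
Change: (1.800, 0.900) → max |·| = 1.800

1.800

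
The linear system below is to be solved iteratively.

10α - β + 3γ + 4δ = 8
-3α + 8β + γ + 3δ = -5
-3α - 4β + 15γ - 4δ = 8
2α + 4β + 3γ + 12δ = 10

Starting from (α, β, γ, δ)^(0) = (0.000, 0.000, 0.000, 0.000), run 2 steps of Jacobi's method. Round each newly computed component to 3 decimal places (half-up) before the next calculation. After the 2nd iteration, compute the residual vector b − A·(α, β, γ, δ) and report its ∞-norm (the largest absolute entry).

2.219

Iteration 1:
  α = (8 - (-1)·0.000 - (3)·0.000 - (4)·0.000) / (10) = 0.800
  β = (-5 - (-3)·0.000 - (1)·0.000 - (3)·0.000) / (8) = -0.625
  γ = (8 - (-3)·0.000 - (-4)·0.000 - (-4)·0.000) / (15) = 0.533
  δ = (10 - (2)·0.000 - (4)·0.000 - (3)·0.000) / (12) = 0.833
Iteration 2:
  α = (8 - (-1)·-0.625 - (3)·0.533 - (4)·0.833) / (10) = 0.244
  β = (-5 - (-3)·0.800 - (1)·0.533 - (3)·0.833) / (8) = -0.704
  γ = (8 - (-3)·0.800 - (-4)·-0.625 - (-4)·0.833) / (15) = 0.749
  δ = (10 - (2)·0.800 - (4)·-0.625 - (3)·0.533) / (12) = 0.775
Residual b − A·x = (-0.491, -1.710, -2.219, 0.781); ∞-norm = 2.219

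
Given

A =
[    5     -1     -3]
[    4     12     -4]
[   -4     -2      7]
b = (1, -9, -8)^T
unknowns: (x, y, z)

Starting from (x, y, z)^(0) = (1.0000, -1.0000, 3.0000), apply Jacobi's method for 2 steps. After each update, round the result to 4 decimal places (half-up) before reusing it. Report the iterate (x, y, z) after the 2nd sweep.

Iteration 1:
  x = (1 - (-1)·-1.0000 - (-3)·3.0000) / (5) = 1.8000
  y = (-9 - (4)·1.0000 - (-4)·3.0000) / (12) = -0.0833
  z = (-8 - (-4)·1.0000 - (-2)·-1.0000) / (7) = -0.8571
Iteration 2:
  x = (1 - (-1)·-0.0833 - (-3)·-0.8571) / (5) = -0.3309
  y = (-9 - (4)·1.8000 - (-4)·-0.8571) / (12) = -1.6357
  z = (-8 - (-4)·1.8000 - (-2)·-0.0833) / (7) = -0.1381

(-0.3309, -1.6357, -0.1381)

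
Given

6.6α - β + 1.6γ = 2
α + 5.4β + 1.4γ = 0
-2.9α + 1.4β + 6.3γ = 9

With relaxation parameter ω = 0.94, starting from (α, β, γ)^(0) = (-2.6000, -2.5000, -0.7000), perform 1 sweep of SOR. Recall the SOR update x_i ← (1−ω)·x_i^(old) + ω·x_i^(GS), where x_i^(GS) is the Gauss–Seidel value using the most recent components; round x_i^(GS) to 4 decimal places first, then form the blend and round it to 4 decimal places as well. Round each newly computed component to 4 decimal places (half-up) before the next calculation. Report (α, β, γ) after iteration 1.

(-0.0677, 0.0324, 1.2648)

Iteration 1:
  α: GS value = (2 - (-1)·-2.5000 - (1.6)·-0.7000) / (6.6) = 0.0939;  α ← (1−ω)·-2.6000 + ω·0.0939 = -0.0677
  β: GS value = (0 - (1)·-0.0677 - (1.4)·-0.7000) / (5.4) = 0.1940;  β ← (1−ω)·-2.5000 + ω·0.1940 = 0.0324
  γ: GS value = (9 - (-2.9)·-0.0677 - (1.4)·0.0324) / (6.3) = 1.3902;  γ ← (1−ω)·-0.7000 + ω·1.3902 = 1.2648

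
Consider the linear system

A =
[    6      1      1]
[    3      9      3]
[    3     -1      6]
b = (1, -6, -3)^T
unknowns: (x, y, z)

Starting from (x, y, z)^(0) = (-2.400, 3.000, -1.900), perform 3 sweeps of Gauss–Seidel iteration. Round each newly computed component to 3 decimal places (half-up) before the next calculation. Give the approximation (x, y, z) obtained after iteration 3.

Iteration 1:
  x = (1 - (1)·3.000 - (1)·-1.900) / (6) = -0.017
  y = (-6 - (3)·-0.017 - (3)·-1.900) / (9) = -0.028
  z = (-3 - (3)·-0.017 - (-1)·-0.028) / (6) = -0.496
Iteration 2:
  x = (1 - (1)·-0.028 - (1)·-0.496) / (6) = 0.254
  y = (-6 - (3)·0.254 - (3)·-0.496) / (9) = -0.586
  z = (-3 - (3)·0.254 - (-1)·-0.586) / (6) = -0.725
Iteration 3:
  x = (1 - (1)·-0.586 - (1)·-0.725) / (6) = 0.385
  y = (-6 - (3)·0.385 - (3)·-0.725) / (9) = -0.553
  z = (-3 - (3)·0.385 - (-1)·-0.553) / (6) = -0.785

(0.385, -0.553, -0.785)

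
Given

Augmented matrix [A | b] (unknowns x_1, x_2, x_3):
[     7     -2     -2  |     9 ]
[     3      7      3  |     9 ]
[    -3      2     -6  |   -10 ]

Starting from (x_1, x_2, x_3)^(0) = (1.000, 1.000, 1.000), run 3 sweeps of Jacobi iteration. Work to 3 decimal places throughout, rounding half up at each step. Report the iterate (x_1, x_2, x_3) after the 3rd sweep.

(1.494, 0.121, 0.697)

Iteration 1:
  x_1 = (9 - (-2)·1.000 - (-2)·1.000) / (7) = 1.857
  x_2 = (9 - (3)·1.000 - (3)·1.000) / (7) = 0.429
  x_3 = (-10 - (-3)·1.000 - (2)·1.000) / (-6) = 1.500
Iteration 2:
  x_1 = (9 - (-2)·0.429 - (-2)·1.500) / (7) = 1.837
  x_2 = (9 - (3)·1.857 - (3)·1.500) / (7) = -0.153
  x_3 = (-10 - (-3)·1.857 - (2)·0.429) / (-6) = 0.881
Iteration 3:
  x_1 = (9 - (-2)·-0.153 - (-2)·0.881) / (7) = 1.494
  x_2 = (9 - (3)·1.837 - (3)·0.881) / (7) = 0.121
  x_3 = (-10 - (-3)·1.837 - (2)·-0.153) / (-6) = 0.697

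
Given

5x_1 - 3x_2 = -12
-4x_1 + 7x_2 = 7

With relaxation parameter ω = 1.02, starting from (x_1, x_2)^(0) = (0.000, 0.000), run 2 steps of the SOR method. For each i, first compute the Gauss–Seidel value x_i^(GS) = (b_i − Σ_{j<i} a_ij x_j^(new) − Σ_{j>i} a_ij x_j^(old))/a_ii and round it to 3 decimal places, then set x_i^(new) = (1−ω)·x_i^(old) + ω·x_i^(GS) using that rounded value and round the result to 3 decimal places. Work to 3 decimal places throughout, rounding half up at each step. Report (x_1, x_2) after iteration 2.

Iteration 1:
  x_1: GS value = (-12 - (-3)·0.000) / (5) = -2.400;  x_1 ← (1−ω)·0.000 + ω·-2.400 = -2.448
  x_2: GS value = (7 - (-4)·-2.448) / (7) = -0.399;  x_2 ← (1−ω)·0.000 + ω·-0.399 = -0.407
Iteration 2:
  x_1: GS value = (-12 - (-3)·-0.407) / (5) = -2.644;  x_1 ← (1−ω)·-2.448 + ω·-2.644 = -2.648
  x_2: GS value = (7 - (-4)·-2.648) / (7) = -0.513;  x_2 ← (1−ω)·-0.407 + ω·-0.513 = -0.515

(-2.648, -0.515)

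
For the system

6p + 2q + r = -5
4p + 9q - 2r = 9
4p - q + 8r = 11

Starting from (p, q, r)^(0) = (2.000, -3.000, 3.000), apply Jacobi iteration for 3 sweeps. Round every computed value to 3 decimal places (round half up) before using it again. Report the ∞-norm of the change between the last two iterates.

0.702

Iteration 1:
  p = (-5 - (2)·-3.000 - (1)·3.000) / (6) = -0.333
  q = (9 - (4)·2.000 - (-2)·3.000) / (9) = 0.778
  r = (11 - (4)·2.000 - (-1)·-3.000) / (8) = 0.000
Iteration 2:
  p = (-5 - (2)·0.778 - (1)·0.000) / (6) = -1.093
  q = (9 - (4)·-0.333 - (-2)·0.000) / (9) = 1.148
  r = (11 - (4)·-0.333 - (-1)·0.778) / (8) = 1.639
Iteration 3:
  p = (-5 - (2)·1.148 - (1)·1.639) / (6) = -1.489
  q = (9 - (4)·-1.093 - (-2)·1.639) / (9) = 1.850
  r = (11 - (4)·-1.093 - (-1)·1.148) / (8) = 2.065
Change: (-0.396, 0.702, 0.426) → max |·| = 0.702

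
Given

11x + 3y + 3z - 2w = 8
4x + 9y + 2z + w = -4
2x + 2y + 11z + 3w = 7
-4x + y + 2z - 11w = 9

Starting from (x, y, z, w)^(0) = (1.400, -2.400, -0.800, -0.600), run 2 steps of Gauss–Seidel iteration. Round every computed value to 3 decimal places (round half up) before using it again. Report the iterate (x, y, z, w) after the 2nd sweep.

(0.537, -0.690, 1.023, -0.890)

Iteration 1:
  x = (8 - (3)·-2.400 - (3)·-0.800 - (-2)·-0.600) / (11) = 1.491
  y = (-4 - (4)·1.491 - (2)·-0.800 - (1)·-0.600) / (9) = -0.863
  z = (7 - (2)·1.491 - (2)·-0.863 - (3)·-0.600) / (11) = 0.686
  w = (9 - (-4)·1.491 - (1)·-0.863 - (2)·0.686) / (-11) = -1.314
Iteration 2:
  x = (8 - (3)·-0.863 - (3)·0.686 - (-2)·-1.314) / (11) = 0.537
  y = (-4 - (4)·0.537 - (2)·0.686 - (1)·-1.314) / (9) = -0.690
  z = (7 - (2)·0.537 - (2)·-0.690 - (3)·-1.314) / (11) = 1.023
  w = (9 - (-4)·0.537 - (1)·-0.690 - (2)·1.023) / (-11) = -0.890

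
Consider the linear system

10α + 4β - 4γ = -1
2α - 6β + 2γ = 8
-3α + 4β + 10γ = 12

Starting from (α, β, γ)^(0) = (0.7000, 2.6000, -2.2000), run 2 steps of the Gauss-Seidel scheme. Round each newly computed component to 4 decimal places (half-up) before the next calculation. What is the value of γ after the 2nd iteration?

Iteration 1:
  α = (-1 - (4)·2.6000 - (-4)·-2.2000) / (10) = -2.0200
  β = (8 - (2)·-2.0200 - (2)·-2.2000) / (-6) = -2.7400
  γ = (12 - (-3)·-2.0200 - (4)·-2.7400) / (10) = 1.6900
Iteration 2:
  α = (-1 - (4)·-2.7400 - (-4)·1.6900) / (10) = 1.6720
  β = (8 - (2)·1.6720 - (2)·1.6900) / (-6) = -0.2127
  γ = (12 - (-3)·1.6720 - (4)·-0.2127) / (10) = 1.7867

1.7867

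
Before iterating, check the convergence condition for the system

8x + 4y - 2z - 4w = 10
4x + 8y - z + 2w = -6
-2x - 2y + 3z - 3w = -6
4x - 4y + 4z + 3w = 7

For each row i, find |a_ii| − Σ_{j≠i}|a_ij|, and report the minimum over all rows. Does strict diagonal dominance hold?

-9

row 1: |8| − (4+2+4) = -2
row 2: |8| − (4+1+2) = 1
row 3: |3| − (2+2+3) = -4
row 4: |3| − (4+4+4) = -9
minimum over rows = -9 → not strictly diagonally dominant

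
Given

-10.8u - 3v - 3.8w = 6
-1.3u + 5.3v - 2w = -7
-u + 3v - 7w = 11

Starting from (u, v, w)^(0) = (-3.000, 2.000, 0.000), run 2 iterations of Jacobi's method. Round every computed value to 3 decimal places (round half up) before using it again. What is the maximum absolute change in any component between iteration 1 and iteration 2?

2.008

Iteration 1:
  u = (6 - (-3)·2.000 - (-3.8)·0.000) / (-10.8) = -1.111
  v = (-7 - (-1.3)·-3.000 - (-2)·0.000) / (5.3) = -2.057
  w = (11 - (-1)·-3.000 - (3)·2.000) / (-7) = -0.286
Iteration 2:
  u = (6 - (-3)·-2.057 - (-3.8)·-0.286) / (-10.8) = 0.116
  v = (-7 - (-1.3)·-1.111 - (-2)·-0.286) / (5.3) = -1.701
  w = (11 - (-1)·-1.111 - (3)·-2.057) / (-7) = -2.294
Change: (1.227, 0.356, -2.008) → max |·| = 2.008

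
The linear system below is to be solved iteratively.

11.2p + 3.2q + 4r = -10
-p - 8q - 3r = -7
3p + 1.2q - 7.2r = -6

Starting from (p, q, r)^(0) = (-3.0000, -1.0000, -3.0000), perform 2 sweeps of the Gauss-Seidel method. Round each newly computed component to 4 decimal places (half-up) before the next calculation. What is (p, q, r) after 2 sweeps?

(-1.9300, 0.6098, 0.1308)

Iteration 1:
  p = (-10 - (3.2)·-1.0000 - (4)·-3.0000) / (11.2) = 0.4643
  q = (-7 - (-1)·0.4643 - (-3)·-3.0000) / (-8) = 1.9420
  r = (-6 - (3)·0.4643 - (1.2)·1.9420) / (-7.2) = 1.3505
Iteration 2:
  p = (-10 - (3.2)·1.9420 - (4)·1.3505) / (11.2) = -1.9300
  q = (-7 - (-1)·-1.9300 - (-3)·1.3505) / (-8) = 0.6098
  r = (-6 - (3)·-1.9300 - (1.2)·0.6098) / (-7.2) = 0.1308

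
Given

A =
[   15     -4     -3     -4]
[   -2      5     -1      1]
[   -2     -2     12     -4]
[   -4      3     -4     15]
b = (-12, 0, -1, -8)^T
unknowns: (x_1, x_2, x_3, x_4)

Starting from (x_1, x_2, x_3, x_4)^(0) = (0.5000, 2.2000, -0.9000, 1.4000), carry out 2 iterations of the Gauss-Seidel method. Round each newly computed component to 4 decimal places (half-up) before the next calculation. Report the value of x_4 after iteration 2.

-0.8480

Iteration 1:
  x_1 = (-12 - (-4)·2.2000 - (-3)·-0.9000 - (-4)·1.4000) / (15) = -0.0200
  x_2 = (0 - (-2)·-0.0200 - (-1)·-0.9000 - (1)·1.4000) / (5) = -0.4680
  x_3 = (-1 - (-2)·-0.0200 - (-2)·-0.4680 - (-4)·1.4000) / (12) = 0.3020
  x_4 = (-8 - (-4)·-0.0200 - (3)·-0.4680 - (-4)·0.3020) / (15) = -0.3645
Iteration 2:
  x_1 = (-12 - (-4)·-0.4680 - (-3)·0.3020 - (-4)·-0.3645) / (15) = -0.9616
  x_2 = (0 - (-2)·-0.9616 - (-1)·0.3020 - (1)·-0.3645) / (5) = -0.2513
  x_3 = (-1 - (-2)·-0.9616 - (-2)·-0.2513 - (-4)·-0.3645) / (12) = -0.4070
  x_4 = (-8 - (-4)·-0.9616 - (3)·-0.2513 - (-4)·-0.4070) / (15) = -0.8480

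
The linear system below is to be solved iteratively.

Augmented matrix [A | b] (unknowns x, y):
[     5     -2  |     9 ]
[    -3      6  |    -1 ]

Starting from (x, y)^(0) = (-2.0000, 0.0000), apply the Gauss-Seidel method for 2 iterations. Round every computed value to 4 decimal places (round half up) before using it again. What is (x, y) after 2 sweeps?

(2.0933, 0.8800)

Iteration 1:
  x = (9 - (-2)·0.0000) / (5) = 1.8000
  y = (-1 - (-3)·1.8000) / (6) = 0.7333
Iteration 2:
  x = (9 - (-2)·0.7333) / (5) = 2.0933
  y = (-1 - (-3)·2.0933) / (6) = 0.8800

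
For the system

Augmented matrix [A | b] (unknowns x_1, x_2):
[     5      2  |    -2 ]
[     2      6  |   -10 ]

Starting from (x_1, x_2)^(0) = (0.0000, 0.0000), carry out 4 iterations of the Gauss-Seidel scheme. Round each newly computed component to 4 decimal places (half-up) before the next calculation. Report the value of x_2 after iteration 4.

Iteration 1:
  x_1 = (-2 - (2)·0.0000) / (5) = -0.4000
  x_2 = (-10 - (2)·-0.4000) / (6) = -1.5333
Iteration 2:
  x_1 = (-2 - (2)·-1.5333) / (5) = 0.2133
  x_2 = (-10 - (2)·0.2133) / (6) = -1.7378
Iteration 3:
  x_1 = (-2 - (2)·-1.7378) / (5) = 0.2951
  x_2 = (-10 - (2)·0.2951) / (6) = -1.7650
Iteration 4:
  x_1 = (-2 - (2)·-1.7650) / (5) = 0.3060
  x_2 = (-10 - (2)·0.3060) / (6) = -1.7687

-1.7687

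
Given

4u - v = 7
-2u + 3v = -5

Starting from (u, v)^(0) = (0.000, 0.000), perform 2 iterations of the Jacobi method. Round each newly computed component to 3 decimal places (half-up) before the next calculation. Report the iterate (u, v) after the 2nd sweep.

Iteration 1:
  u = (7 - (-1)·0.000) / (4) = 1.750
  v = (-5 - (-2)·0.000) / (3) = -1.667
Iteration 2:
  u = (7 - (-1)·-1.667) / (4) = 1.333
  v = (-5 - (-2)·1.750) / (3) = -0.500

(1.333, -0.500)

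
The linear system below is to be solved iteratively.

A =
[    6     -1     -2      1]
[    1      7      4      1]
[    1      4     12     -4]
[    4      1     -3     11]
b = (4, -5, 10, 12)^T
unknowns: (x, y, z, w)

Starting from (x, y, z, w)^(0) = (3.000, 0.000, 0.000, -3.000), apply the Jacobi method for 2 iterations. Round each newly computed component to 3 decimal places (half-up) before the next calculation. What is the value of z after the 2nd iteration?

Iteration 1:
  x = (4 - (-1)·0.000 - (-2)·0.000 - (1)·-3.000) / (6) = 1.167
  y = (-5 - (1)·3.000 - (4)·0.000 - (1)·-3.000) / (7) = -0.714
  z = (10 - (1)·3.000 - (4)·0.000 - (-4)·-3.000) / (12) = -0.417
  w = (12 - (4)·3.000 - (1)·0.000 - (-3)·0.000) / (11) = 0.000
Iteration 2:
  x = (4 - (-1)·-0.714 - (-2)·-0.417 - (1)·0.000) / (6) = 0.409
  y = (-5 - (1)·1.167 - (4)·-0.417 - (1)·0.000) / (7) = -0.643
  z = (10 - (1)·1.167 - (4)·-0.714 - (-4)·0.000) / (12) = 0.974
  w = (12 - (4)·1.167 - (1)·-0.714 - (-3)·-0.417) / (11) = 0.618

0.974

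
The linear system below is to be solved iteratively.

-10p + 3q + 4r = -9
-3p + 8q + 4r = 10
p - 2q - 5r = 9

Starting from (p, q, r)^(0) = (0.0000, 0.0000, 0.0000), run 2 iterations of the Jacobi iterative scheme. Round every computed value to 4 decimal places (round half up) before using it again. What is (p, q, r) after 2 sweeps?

(0.5550, 2.4875, -2.1200)

Iteration 1:
  p = (-9 - (3)·0.0000 - (4)·0.0000) / (-10) = 0.9000
  q = (10 - (-3)·0.0000 - (4)·0.0000) / (8) = 1.2500
  r = (9 - (1)·0.0000 - (-2)·0.0000) / (-5) = -1.8000
Iteration 2:
  p = (-9 - (3)·1.2500 - (4)·-1.8000) / (-10) = 0.5550
  q = (10 - (-3)·0.9000 - (4)·-1.8000) / (8) = 2.4875
  r = (9 - (1)·0.9000 - (-2)·1.2500) / (-5) = -2.1200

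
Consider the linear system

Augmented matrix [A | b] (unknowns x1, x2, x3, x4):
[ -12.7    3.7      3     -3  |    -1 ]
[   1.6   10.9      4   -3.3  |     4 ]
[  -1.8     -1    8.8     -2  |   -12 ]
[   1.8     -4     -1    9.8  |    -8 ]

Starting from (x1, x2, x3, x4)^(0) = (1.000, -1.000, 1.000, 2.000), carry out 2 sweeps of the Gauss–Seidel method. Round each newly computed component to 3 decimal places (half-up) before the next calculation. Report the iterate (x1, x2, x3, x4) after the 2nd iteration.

(0.187, 0.511, -1.393, -0.784)

Iteration 1:
  x1 = (-1 - (3.7)·-1.000 - (3)·1.000 - (-3)·2.000) / (-12.7) = -0.449
  x2 = (4 - (1.6)·-0.449 - (4)·1.000 - (-3.3)·2.000) / (10.9) = 0.671
  x3 = (-12 - (-1.8)·-0.449 - (-1)·0.671 - (-2)·2.000) / (8.8) = -0.925
  x4 = (-8 - (1.8)·-0.449 - (-4)·0.671 - (-1)·-0.925) / (9.8) = -0.554
Iteration 2:
  x1 = (-1 - (3.7)·0.671 - (3)·-0.925 - (-3)·-0.554) / (-12.7) = 0.187
  x2 = (4 - (1.6)·0.187 - (4)·-0.925 - (-3.3)·-0.554) / (10.9) = 0.511
  x3 = (-12 - (-1.8)·0.187 - (-1)·0.511 - (-2)·-0.554) / (8.8) = -1.393
  x4 = (-8 - (1.8)·0.187 - (-4)·0.511 - (-1)·-1.393) / (9.8) = -0.784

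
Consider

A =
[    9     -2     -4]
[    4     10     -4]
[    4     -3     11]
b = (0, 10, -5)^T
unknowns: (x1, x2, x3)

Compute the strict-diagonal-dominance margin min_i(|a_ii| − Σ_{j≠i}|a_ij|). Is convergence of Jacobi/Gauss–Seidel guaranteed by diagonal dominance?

row 1: |9| − (2+4) = 3
row 2: |10| − (4+4) = 2
row 3: |11| − (4+3) = 4
minimum over rows = 2 → strictly diagonally dominant (convergence guaranteed)

2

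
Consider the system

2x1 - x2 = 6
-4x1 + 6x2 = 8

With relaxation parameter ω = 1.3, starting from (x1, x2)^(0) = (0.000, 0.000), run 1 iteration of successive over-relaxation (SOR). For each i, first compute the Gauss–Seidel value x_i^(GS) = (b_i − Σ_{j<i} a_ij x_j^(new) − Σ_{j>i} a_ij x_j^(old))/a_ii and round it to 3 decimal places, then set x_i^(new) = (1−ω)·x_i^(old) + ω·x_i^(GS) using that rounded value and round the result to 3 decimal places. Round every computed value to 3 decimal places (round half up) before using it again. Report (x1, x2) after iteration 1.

(3.900, 5.113)

Iteration 1:
  x1: GS value = (6 - (-1)·0.000) / (2) = 3.000;  x1 ← (1−ω)·0.000 + ω·3.000 = 3.900
  x2: GS value = (8 - (-4)·3.900) / (6) = 3.933;  x2 ← (1−ω)·0.000 + ω·3.933 = 5.113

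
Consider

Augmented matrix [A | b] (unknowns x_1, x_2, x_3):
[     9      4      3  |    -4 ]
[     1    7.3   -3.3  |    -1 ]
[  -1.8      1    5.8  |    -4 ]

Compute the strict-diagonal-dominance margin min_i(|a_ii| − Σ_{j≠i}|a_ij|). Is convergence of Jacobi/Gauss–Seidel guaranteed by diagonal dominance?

row 1: |9| − (4+3) = 2
row 2: |7.3| − (1+3.3) = 3
row 3: |5.8| − (1.8+1) = 3
minimum over rows = 2 → strictly diagonally dominant (convergence guaranteed)

2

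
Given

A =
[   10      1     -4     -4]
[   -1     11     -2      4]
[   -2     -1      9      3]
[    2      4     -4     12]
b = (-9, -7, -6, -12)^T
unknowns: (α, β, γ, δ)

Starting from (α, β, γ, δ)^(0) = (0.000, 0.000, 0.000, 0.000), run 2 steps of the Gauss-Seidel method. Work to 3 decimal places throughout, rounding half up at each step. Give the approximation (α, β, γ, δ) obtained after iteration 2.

Iteration 1:
  α = (-9 - (1)·0.000 - (-4)·0.000 - (-4)·0.000) / (10) = -0.900
  β = (-7 - (-1)·-0.900 - (-2)·0.000 - (4)·0.000) / (11) = -0.718
  γ = (-6 - (-2)·-0.900 - (-1)·-0.718 - (3)·0.000) / (9) = -0.946
  δ = (-12 - (2)·-0.900 - (4)·-0.718 - (-4)·-0.946) / (12) = -0.926
Iteration 2:
  α = (-9 - (1)·-0.718 - (-4)·-0.946 - (-4)·-0.926) / (10) = -1.577
  β = (-7 - (-1)·-1.577 - (-2)·-0.946 - (4)·-0.926) / (11) = -0.615
  γ = (-6 - (-2)·-1.577 - (-1)·-0.615 - (3)·-0.926) / (9) = -0.777
  δ = (-12 - (2)·-1.577 - (4)·-0.615 - (-4)·-0.777) / (12) = -0.791

(-1.577, -0.615, -0.777, -0.791)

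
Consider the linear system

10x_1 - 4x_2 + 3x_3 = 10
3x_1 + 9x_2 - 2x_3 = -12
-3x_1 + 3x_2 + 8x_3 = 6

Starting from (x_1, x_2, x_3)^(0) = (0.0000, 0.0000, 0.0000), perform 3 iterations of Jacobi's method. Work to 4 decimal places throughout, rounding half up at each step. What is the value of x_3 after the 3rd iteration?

1.4031

Iteration 1:
  x_1 = (10 - (-4)·0.0000 - (3)·0.0000) / (10) = 1.0000
  x_2 = (-12 - (3)·0.0000 - (-2)·0.0000) / (9) = -1.3333
  x_3 = (6 - (-3)·0.0000 - (3)·0.0000) / (8) = 0.7500
Iteration 2:
  x_1 = (10 - (-4)·-1.3333 - (3)·0.7500) / (10) = 0.2417
  x_2 = (-12 - (3)·1.0000 - (-2)·0.7500) / (9) = -1.5000
  x_3 = (6 - (-3)·1.0000 - (3)·-1.3333) / (8) = 1.6250
Iteration 3:
  x_1 = (10 - (-4)·-1.5000 - (3)·1.6250) / (10) = -0.0875
  x_2 = (-12 - (3)·0.2417 - (-2)·1.6250) / (9) = -1.0528
  x_3 = (6 - (-3)·0.2417 - (3)·-1.5000) / (8) = 1.4031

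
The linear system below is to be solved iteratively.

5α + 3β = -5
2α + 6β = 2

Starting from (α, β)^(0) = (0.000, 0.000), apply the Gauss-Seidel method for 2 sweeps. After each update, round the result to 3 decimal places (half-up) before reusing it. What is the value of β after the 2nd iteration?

0.800

Iteration 1:
  α = (-5 - (3)·0.000) / (5) = -1.000
  β = (2 - (2)·-1.000) / (6) = 0.667
Iteration 2:
  α = (-5 - (3)·0.667) / (5) = -1.400
  β = (2 - (2)·-1.400) / (6) = 0.800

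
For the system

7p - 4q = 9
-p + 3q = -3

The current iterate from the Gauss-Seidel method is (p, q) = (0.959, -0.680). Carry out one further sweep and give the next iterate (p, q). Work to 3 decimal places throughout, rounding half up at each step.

(0.897, -0.701)

One sweep:
  p = (9 - (-4)·-0.680) / (7) = 0.897
  q = (-3 - (-1)·0.897) / (3) = -0.701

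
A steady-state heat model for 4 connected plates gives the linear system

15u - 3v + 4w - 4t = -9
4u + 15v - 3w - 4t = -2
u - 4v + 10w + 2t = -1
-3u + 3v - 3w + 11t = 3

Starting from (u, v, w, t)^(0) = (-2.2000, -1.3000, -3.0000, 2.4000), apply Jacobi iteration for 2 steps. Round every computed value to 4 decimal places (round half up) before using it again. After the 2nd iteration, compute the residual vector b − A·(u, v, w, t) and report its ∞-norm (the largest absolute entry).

Iteration 1:
  u = (-9 - (-3)·-1.3000 - (4)·-3.0000 - (-4)·2.4000) / (15) = 0.5800
  v = (-2 - (4)·-2.2000 - (-3)·-3.0000 - (-4)·2.4000) / (15) = 0.4933
  w = (-1 - (1)·-2.2000 - (-4)·-1.3000 - (2)·2.4000) / (10) = -0.8800
  t = (3 - (-3)·-2.2000 - (3)·-1.3000 - (-3)·-3.0000) / (11) = -0.7909
Iteration 2:
  u = (-9 - (-3)·0.4933 - (4)·-0.8800 - (-4)·-0.7909) / (15) = -0.4776
  v = (-2 - (4)·0.5800 - (-3)·-0.8800 - (-4)·-0.7909) / (15) = -0.6749
  w = (-1 - (1)·0.5800 - (-4)·0.4933 - (2)·-0.7909) / (10) = 0.1975
  t = (3 - (-3)·0.5800 - (3)·0.4933 - (-3)·-0.8800) / (11) = 0.0564
Residual b − A·x = (-4.4251, 10.8520, -5.3098, 3.5640); ∞-norm = 10.8520

10.8520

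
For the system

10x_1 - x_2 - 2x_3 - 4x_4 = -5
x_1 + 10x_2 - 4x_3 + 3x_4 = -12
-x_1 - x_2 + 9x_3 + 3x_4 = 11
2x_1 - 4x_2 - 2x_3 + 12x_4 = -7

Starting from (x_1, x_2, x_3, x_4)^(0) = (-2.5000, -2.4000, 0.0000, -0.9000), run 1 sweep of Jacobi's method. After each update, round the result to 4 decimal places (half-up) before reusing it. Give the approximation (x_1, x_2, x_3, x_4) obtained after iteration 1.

Iteration 1:
  x_1 = (-5 - (-1)·-2.4000 - (-2)·0.0000 - (-4)·-0.9000) / (10) = -1.1000
  x_2 = (-12 - (1)·-2.5000 - (-4)·0.0000 - (3)·-0.9000) / (10) = -0.6800
  x_3 = (11 - (-1)·-2.5000 - (-1)·-2.4000 - (3)·-0.9000) / (9) = 0.9778
  x_4 = (-7 - (2)·-2.5000 - (-4)·-2.4000 - (-2)·0.0000) / (12) = -0.9667

(-1.1000, -0.6800, 0.9778, -0.9667)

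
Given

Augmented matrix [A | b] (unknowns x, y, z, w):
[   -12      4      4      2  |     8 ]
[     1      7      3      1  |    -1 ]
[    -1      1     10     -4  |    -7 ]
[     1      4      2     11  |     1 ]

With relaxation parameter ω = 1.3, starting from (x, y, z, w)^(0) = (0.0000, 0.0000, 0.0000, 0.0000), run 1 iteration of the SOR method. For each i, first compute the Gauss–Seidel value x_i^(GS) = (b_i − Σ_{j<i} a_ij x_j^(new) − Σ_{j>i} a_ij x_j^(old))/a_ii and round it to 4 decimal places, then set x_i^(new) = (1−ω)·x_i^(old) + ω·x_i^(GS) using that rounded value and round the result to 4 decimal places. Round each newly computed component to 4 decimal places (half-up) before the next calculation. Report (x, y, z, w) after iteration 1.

Iteration 1:
  x: GS value = (8 - (4)·0.0000 - (4)·0.0000 - (2)·0.0000) / (-12) = -0.6667;  x ← (1−ω)·0.0000 + ω·-0.6667 = -0.8667
  y: GS value = (-1 - (1)·-0.8667 - (3)·0.0000 - (1)·0.0000) / (7) = -0.0190;  y ← (1−ω)·0.0000 + ω·-0.0190 = -0.0247
  z: GS value = (-7 - (-1)·-0.8667 - (1)·-0.0247 - (-4)·0.0000) / (10) = -0.7842;  z ← (1−ω)·0.0000 + ω·-0.7842 = -1.0195
  w: GS value = (1 - (1)·-0.8667 - (4)·-0.0247 - (2)·-1.0195) / (11) = 0.3640;  w ← (1−ω)·0.0000 + ω·0.3640 = 0.4732

(-0.8667, -0.0247, -1.0195, 0.4732)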